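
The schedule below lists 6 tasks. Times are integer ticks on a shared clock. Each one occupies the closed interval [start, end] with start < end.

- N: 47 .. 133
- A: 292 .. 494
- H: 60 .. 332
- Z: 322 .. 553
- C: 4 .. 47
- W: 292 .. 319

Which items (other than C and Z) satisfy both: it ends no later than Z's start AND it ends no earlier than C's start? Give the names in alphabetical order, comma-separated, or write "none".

Conditions: its end is no later than Z's start (X.end <= 322) AND its end is no earlier than C's start (X.end >= 4).
A: end 494 <= 322? ✗; end 494 >= 4? ✓ → no.
H: end 332 <= 322? ✗; end 332 >= 4? ✓ → no.
N: end 133 <= 322? ✓; end 133 >= 4? ✓ → yes.
W: end 319 <= 322? ✓; end 319 >= 4? ✓ → yes.
Result: N, W.

N, W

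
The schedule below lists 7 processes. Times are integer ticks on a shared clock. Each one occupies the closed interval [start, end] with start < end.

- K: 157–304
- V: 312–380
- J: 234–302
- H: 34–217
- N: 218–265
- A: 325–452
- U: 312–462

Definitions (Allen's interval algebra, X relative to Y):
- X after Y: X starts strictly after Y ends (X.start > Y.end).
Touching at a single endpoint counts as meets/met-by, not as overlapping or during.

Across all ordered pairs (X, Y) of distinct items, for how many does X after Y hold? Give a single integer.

14

Checking all 42 ordered pairs for relation 'after'; matching pairs in alphabetical order:
(A, H): A after H ✓
(A, J): A after J ✓
(A, K): A after K ✓
(A, N): A after N ✓
(J, H): J after H ✓
(N, H): N after H ✓
(U, H): U after H ✓
(U, J): U after J ✓
(U, K): U after K ✓
(U, N): U after N ✓
(V, H): V after H ✓
(V, J): V after J ✓
(V, K): V after K ✓
(V, N): V after N ✓
Count: 14.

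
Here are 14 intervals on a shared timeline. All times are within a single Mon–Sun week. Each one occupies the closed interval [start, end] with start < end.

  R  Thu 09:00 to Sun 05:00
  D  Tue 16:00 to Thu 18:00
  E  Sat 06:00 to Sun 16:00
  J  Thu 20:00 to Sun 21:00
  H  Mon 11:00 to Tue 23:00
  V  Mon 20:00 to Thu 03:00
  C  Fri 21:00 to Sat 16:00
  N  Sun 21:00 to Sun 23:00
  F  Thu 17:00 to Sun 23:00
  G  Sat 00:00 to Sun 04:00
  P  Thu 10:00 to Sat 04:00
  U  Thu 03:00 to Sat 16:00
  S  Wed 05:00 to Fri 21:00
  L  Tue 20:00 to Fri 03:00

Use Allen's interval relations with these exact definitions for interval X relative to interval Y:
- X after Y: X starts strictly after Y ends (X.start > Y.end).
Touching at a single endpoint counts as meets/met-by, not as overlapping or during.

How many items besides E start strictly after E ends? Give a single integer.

Target E = [Sat 06:00, Sun 16:00].
C [Fri 21:00, Sat 16:00] → overlaps → no.
D [Tue 16:00, Thu 18:00] → before → no.
F [Thu 17:00, Sun 23:00] → contains → no.
G [Sat 00:00, Sun 04:00] → overlaps → no.
H [Mon 11:00, Tue 23:00] → before → no.
J [Thu 20:00, Sun 21:00] → contains → no.
L [Tue 20:00, Fri 03:00] → before → no.
N [Sun 21:00, Sun 23:00] → after → counts.
P [Thu 10:00, Sat 04:00] → before → no.
R [Thu 09:00, Sun 05:00] → overlaps → no.
S [Wed 05:00, Fri 21:00] → before → no.
U [Thu 03:00, Sat 16:00] → overlaps → no.
V [Mon 20:00, Thu 03:00] → before → no.
Total: 1.

1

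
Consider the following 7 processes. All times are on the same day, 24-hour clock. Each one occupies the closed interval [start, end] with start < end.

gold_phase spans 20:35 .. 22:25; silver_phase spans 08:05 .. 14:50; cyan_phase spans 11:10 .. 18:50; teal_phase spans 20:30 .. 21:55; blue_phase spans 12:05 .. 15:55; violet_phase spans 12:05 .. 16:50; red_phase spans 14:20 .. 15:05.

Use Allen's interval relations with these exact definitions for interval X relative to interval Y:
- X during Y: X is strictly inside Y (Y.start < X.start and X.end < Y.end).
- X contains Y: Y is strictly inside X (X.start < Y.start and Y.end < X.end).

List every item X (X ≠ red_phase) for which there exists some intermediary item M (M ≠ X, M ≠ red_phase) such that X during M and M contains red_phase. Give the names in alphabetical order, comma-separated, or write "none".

blue_phase, violet_phase

Target red_phase = [14:20, 15:05].
Intermediaries M with M contains red_phase: blue_phase, cyan_phase, violet_phase.
Via blue_phase — items with X during blue_phase: none.
Via cyan_phase — items with X during cyan_phase: blue_phase, violet_phase.
Via violet_phase — items with X during violet_phase: none.
Union: blue_phase, violet_phase.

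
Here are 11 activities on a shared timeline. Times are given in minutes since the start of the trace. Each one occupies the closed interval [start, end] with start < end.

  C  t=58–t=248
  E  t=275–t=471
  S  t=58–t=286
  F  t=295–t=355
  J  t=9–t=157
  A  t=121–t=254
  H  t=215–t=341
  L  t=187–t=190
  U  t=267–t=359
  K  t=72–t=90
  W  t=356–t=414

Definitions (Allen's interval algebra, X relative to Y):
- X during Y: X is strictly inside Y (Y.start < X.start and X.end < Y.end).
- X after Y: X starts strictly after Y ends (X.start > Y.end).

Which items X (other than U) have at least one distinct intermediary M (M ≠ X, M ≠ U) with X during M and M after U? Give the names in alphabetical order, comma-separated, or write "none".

Target U = [t=267, t=359].
Intermediaries M with M after U: none.
Union: none.

none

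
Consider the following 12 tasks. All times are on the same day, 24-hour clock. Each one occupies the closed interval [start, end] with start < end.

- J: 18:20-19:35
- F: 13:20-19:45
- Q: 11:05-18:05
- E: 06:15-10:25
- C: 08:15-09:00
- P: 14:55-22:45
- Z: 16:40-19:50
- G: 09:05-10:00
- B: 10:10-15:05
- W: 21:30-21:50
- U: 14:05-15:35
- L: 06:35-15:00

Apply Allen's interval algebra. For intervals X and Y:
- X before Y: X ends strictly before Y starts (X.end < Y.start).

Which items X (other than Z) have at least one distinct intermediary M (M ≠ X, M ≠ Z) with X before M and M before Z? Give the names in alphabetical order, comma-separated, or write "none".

C, E, G

Target Z = [16:40, 19:50].
Intermediaries M with M before Z: B, C, E, G, L, U.
Via B — items with X before B: C, G.
Via C — items with X before C: none.
Via E — items with X before E: none.
Via G — items with X before G: C.
Via L — items with X before L: none.
Via U — items with X before U: C, E, G.
Union: C, E, G.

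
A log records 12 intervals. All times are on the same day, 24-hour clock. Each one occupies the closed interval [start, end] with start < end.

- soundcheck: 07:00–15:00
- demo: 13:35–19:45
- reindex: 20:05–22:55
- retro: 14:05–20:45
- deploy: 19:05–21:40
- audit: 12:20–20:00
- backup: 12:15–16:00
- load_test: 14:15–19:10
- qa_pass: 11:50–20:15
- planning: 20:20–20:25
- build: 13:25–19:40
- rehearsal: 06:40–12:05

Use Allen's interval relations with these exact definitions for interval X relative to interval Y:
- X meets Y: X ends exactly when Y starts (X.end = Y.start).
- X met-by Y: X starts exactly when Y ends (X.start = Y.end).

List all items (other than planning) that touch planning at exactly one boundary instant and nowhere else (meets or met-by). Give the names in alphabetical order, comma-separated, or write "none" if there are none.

Target planning = [20:20, 20:25].
audit [12:20, 20:00] → before → no.
backup [12:15, 16:00] → before → no.
build [13:25, 19:40] → before → no.
demo [13:35, 19:45] → before → no.
deploy [19:05, 21:40] → contains → no.
load_test [14:15, 19:10] → before → no.
qa_pass [11:50, 20:15] → before → no.
rehearsal [06:40, 12:05] → before → no.
reindex [20:05, 22:55] → contains → no.
retro [14:05, 20:45] → contains → no.
soundcheck [07:00, 15:00] → before → no.
Result: none.

none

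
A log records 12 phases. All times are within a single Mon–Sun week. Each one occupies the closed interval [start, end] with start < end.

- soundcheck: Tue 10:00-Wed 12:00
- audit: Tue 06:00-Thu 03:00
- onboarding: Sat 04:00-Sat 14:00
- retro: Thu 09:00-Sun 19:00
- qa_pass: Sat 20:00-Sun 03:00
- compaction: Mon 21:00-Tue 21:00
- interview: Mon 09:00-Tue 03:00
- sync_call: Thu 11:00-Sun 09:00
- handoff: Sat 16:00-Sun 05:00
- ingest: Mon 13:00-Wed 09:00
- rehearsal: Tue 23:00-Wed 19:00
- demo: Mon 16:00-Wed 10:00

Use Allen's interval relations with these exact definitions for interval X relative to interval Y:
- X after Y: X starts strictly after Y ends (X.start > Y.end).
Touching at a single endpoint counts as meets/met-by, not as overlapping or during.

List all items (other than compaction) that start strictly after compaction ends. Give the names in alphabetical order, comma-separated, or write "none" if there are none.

handoff, onboarding, qa_pass, rehearsal, retro, sync_call

Target compaction = [Mon 21:00, Tue 21:00].
audit [Tue 06:00, Thu 03:00] → overlapped-by → no.
demo [Mon 16:00, Wed 10:00] → contains → no.
handoff [Sat 16:00, Sun 05:00] → after → yes.
ingest [Mon 13:00, Wed 09:00] → contains → no.
interview [Mon 09:00, Tue 03:00] → overlaps → no.
onboarding [Sat 04:00, Sat 14:00] → after → yes.
qa_pass [Sat 20:00, Sun 03:00] → after → yes.
rehearsal [Tue 23:00, Wed 19:00] → after → yes.
retro [Thu 09:00, Sun 19:00] → after → yes.
soundcheck [Tue 10:00, Wed 12:00] → overlapped-by → no.
sync_call [Thu 11:00, Sun 09:00] → after → yes.
Result: handoff, onboarding, qa_pass, rehearsal, retro, sync_call.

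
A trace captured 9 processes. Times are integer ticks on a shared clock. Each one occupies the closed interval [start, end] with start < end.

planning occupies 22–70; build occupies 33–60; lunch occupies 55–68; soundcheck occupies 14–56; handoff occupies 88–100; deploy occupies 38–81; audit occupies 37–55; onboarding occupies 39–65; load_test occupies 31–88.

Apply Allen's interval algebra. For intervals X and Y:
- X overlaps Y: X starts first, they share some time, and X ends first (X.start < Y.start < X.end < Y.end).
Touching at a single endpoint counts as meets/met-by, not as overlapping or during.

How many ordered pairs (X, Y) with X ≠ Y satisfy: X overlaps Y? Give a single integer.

Checking all 72 ordered pairs for relation 'overlaps'; matching pairs in alphabetical order:
(audit, deploy): audit overlaps deploy ✓
(audit, onboarding): audit overlaps onboarding ✓
(build, deploy): build overlaps deploy ✓
(build, lunch): build overlaps lunch ✓
(build, onboarding): build overlaps onboarding ✓
(onboarding, lunch): onboarding overlaps lunch ✓
(planning, deploy): planning overlaps deploy ✓
(planning, load_test): planning overlaps load_test ✓
(soundcheck, build): soundcheck overlaps build ✓
(soundcheck, deploy): soundcheck overlaps deploy ✓
(soundcheck, load_test): soundcheck overlaps load_test ✓
(soundcheck, lunch): soundcheck overlaps lunch ✓
(soundcheck, onboarding): soundcheck overlaps onboarding ✓
(soundcheck, planning): soundcheck overlaps planning ✓
Count: 14.

14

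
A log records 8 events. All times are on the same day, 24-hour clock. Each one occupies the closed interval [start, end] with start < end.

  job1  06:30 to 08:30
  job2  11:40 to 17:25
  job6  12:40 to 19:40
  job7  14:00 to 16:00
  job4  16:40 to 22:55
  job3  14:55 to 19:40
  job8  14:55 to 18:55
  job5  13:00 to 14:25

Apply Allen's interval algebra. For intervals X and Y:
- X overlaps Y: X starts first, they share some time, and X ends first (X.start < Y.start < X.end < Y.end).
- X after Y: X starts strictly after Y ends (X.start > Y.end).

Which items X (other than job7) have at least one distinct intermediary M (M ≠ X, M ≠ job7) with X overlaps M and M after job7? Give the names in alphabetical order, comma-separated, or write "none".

job2, job3, job6, job8

Target job7 = [14:00, 16:00].
Intermediaries M with M after job7: job4.
Via job4 — items with X overlaps job4: job2, job3, job6, job8.
Union: job2, job3, job6, job8.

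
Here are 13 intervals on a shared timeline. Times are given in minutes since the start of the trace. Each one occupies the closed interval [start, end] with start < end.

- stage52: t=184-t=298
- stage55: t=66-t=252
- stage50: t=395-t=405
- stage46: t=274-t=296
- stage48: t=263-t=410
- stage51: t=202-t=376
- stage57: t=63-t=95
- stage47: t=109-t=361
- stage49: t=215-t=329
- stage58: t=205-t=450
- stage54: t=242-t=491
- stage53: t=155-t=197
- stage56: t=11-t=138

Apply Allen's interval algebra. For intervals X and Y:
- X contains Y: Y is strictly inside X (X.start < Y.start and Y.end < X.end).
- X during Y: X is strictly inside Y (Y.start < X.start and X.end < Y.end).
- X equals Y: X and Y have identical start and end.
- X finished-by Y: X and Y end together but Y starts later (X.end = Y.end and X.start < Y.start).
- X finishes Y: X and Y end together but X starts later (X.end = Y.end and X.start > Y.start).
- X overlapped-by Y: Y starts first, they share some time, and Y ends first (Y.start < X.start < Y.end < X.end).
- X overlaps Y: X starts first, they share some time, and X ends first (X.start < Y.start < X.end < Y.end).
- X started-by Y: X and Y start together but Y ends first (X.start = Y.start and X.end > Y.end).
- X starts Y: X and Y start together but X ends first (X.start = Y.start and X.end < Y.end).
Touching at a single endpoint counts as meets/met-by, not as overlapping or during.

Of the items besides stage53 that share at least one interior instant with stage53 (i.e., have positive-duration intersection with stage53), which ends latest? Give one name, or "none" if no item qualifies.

stage47

Target stage53 = [t=155, t=197].
stage46 [t=274, t=296] → after → excluded.
stage47 [t=109, t=361] → contains → candidate.
stage48 [t=263, t=410] → after → excluded.
stage49 [t=215, t=329] → after → excluded.
stage50 [t=395, t=405] → after → excluded.
stage51 [t=202, t=376] → after → excluded.
stage52 [t=184, t=298] → overlapped-by → candidate.
stage54 [t=242, t=491] → after → excluded.
stage55 [t=66, t=252] → contains → candidate.
stage56 [t=11, t=138] → before → excluded.
stage57 [t=63, t=95] → before → excluded.
stage58 [t=205, t=450] → after → excluded.
Among candidates, latest end is t=361 → stage47.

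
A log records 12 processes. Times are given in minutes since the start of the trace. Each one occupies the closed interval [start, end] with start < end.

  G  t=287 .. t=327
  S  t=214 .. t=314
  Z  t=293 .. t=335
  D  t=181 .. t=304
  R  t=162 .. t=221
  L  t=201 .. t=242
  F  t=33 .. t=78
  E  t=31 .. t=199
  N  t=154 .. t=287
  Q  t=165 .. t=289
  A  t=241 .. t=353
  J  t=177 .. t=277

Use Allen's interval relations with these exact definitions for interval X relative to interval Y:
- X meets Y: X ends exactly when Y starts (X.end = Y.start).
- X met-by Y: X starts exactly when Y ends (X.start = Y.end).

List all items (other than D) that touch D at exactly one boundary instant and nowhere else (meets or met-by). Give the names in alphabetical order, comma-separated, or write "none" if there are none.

none

Target D = [t=181, t=304].
A [t=241, t=353] → overlapped-by → no.
E [t=31, t=199] → overlaps → no.
F [t=33, t=78] → before → no.
G [t=287, t=327] → overlapped-by → no.
J [t=177, t=277] → overlaps → no.
L [t=201, t=242] → during → no.
N [t=154, t=287] → overlaps → no.
Q [t=165, t=289] → overlaps → no.
R [t=162, t=221] → overlaps → no.
S [t=214, t=314] → overlapped-by → no.
Z [t=293, t=335] → overlapped-by → no.
Result: none.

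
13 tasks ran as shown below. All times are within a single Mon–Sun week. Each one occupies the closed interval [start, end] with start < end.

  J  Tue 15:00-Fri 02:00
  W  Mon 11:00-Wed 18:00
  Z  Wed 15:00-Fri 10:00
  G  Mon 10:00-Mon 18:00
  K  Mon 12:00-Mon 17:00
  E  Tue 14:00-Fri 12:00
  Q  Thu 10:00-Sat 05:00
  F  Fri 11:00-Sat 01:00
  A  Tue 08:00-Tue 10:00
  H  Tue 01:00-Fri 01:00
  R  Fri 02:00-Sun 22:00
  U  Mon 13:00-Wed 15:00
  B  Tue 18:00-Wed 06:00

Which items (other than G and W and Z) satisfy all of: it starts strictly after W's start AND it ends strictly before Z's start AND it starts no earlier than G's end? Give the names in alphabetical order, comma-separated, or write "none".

A, B

Conditions: its start is strictly after W's start (X.start > Mon 11:00) AND its end is strictly before Z's start (X.end < Wed 15:00) AND its start is no earlier than G's end (X.start >= Mon 18:00).
A: start Tue 08:00 > Mon 11:00? ✓; end Tue 10:00 < Wed 15:00? ✓; start Tue 08:00 >= Mon 18:00? ✓ → yes.
B: start Tue 18:00 > Mon 11:00? ✓; end Wed 06:00 < Wed 15:00? ✓; start Tue 18:00 >= Mon 18:00? ✓ → yes.
E: start Tue 14:00 > Mon 11:00? ✓; end Fri 12:00 < Wed 15:00? ✗; start Tue 14:00 >= Mon 18:00? ✓ → no.
F: start Fri 11:00 > Mon 11:00? ✓; end Sat 01:00 < Wed 15:00? ✗; start Fri 11:00 >= Mon 18:00? ✓ → no.
H: start Tue 01:00 > Mon 11:00? ✓; end Fri 01:00 < Wed 15:00? ✗; start Tue 01:00 >= Mon 18:00? ✓ → no.
J: start Tue 15:00 > Mon 11:00? ✓; end Fri 02:00 < Wed 15:00? ✗; start Tue 15:00 >= Mon 18:00? ✓ → no.
K: start Mon 12:00 > Mon 11:00? ✓; end Mon 17:00 < Wed 15:00? ✓; start Mon 12:00 >= Mon 18:00? ✗ → no.
Q: start Thu 10:00 > Mon 11:00? ✓; end Sat 05:00 < Wed 15:00? ✗; start Thu 10:00 >= Mon 18:00? ✓ → no.
R: start Fri 02:00 > Mon 11:00? ✓; end Sun 22:00 < Wed 15:00? ✗; start Fri 02:00 >= Mon 18:00? ✓ → no.
U: start Mon 13:00 > Mon 11:00? ✓; end Wed 15:00 < Wed 15:00? ✗; start Mon 13:00 >= Mon 18:00? ✗ → no.
Result: A, B.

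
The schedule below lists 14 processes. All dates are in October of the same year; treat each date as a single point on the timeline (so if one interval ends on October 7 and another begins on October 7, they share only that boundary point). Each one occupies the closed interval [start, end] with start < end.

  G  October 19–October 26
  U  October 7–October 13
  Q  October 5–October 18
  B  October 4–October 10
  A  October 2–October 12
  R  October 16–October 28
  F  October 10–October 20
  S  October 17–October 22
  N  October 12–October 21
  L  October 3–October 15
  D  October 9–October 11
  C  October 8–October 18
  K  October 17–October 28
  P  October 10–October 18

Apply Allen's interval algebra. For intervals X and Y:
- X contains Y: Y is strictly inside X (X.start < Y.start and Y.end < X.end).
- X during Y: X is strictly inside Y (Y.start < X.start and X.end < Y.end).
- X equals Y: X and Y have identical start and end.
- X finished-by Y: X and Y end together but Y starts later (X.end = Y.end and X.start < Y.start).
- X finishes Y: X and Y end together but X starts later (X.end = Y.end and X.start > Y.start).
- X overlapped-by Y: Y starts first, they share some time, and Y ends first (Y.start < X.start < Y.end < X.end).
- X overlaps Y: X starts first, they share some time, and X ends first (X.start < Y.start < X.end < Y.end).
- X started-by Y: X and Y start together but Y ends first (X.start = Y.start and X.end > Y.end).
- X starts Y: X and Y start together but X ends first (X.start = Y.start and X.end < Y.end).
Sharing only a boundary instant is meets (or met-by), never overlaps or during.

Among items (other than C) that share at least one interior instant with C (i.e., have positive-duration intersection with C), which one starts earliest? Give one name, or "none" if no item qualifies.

A

Target C = [October 8, October 18].
A [October 2, October 12] → overlaps → candidate.
B [October 4, October 10] → overlaps → candidate.
D [October 9, October 11] → during → candidate.
F [October 10, October 20] → overlapped-by → candidate.
G [October 19, October 26] → after → excluded.
K [October 17, October 28] → overlapped-by → candidate.
L [October 3, October 15] → overlaps → candidate.
N [October 12, October 21] → overlapped-by → candidate.
P [October 10, October 18] → finishes → candidate.
Q [October 5, October 18] → finished-by → candidate.
R [October 16, October 28] → overlapped-by → candidate.
S [October 17, October 22] → overlapped-by → candidate.
U [October 7, October 13] → overlaps → candidate.
Among candidates, earliest start is October 2 → A.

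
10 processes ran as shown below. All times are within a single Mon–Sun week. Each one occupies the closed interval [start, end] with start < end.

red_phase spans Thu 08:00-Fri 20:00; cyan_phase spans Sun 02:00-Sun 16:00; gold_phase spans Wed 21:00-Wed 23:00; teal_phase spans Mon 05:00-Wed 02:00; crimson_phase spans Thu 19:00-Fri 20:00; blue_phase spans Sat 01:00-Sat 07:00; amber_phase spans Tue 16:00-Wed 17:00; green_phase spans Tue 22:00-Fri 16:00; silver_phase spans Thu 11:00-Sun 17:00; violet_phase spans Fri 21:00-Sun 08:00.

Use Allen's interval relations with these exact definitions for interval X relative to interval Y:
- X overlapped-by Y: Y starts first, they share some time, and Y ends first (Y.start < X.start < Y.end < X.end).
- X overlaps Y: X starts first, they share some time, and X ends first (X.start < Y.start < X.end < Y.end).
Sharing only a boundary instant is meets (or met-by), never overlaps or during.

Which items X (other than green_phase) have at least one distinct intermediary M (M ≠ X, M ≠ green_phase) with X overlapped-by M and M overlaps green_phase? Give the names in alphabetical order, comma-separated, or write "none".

amber_phase

Target green_phase = [Tue 22:00, Fri 16:00].
Intermediaries M with M overlaps green_phase: amber_phase, teal_phase.
Via amber_phase — items with X overlapped-by amber_phase: none.
Via teal_phase — items with X overlapped-by teal_phase: amber_phase.
Union: amber_phase.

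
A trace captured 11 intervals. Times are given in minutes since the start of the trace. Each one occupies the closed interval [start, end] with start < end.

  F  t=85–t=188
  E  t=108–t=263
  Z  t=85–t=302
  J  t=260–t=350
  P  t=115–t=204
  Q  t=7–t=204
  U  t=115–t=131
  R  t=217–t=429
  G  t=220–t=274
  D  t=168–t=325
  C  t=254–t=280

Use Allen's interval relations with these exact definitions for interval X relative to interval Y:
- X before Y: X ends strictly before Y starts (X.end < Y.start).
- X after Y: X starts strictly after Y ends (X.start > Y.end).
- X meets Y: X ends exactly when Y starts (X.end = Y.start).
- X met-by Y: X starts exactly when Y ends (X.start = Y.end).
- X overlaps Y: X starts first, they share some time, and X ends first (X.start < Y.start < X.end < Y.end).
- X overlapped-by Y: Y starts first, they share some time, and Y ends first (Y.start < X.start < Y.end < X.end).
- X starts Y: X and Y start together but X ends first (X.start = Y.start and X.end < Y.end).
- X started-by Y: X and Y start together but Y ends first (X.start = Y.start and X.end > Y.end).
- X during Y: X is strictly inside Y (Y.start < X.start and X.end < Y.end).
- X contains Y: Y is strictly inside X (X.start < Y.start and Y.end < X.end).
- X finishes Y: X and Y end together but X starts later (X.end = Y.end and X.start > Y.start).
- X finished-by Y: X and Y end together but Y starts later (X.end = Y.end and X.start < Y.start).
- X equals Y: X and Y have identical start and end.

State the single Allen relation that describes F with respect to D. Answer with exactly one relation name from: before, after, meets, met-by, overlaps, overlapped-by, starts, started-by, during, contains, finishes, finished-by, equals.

F = [t=85, t=188]; D = [t=168, t=325].
Compare endpoints: F.start < D.start, F.start < D.end, F.end > D.start, F.end < D.end.
That pattern is 'overlaps'.

overlaps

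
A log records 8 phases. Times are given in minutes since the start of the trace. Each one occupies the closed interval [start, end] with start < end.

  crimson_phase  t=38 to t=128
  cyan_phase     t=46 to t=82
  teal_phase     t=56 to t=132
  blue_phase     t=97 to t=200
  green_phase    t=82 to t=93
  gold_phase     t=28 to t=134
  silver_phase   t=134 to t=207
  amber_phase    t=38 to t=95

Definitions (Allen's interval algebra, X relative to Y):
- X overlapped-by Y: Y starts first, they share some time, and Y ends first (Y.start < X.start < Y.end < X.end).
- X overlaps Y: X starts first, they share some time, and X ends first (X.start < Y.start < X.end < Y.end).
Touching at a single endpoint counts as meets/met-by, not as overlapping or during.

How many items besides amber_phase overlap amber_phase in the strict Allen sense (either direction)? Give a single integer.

Target amber_phase = [t=38, t=95].
blue_phase [t=97, t=200] → after → no.
crimson_phase [t=38, t=128] → started-by → no.
cyan_phase [t=46, t=82] → during → no.
gold_phase [t=28, t=134] → contains → no.
green_phase [t=82, t=93] → during → no.
silver_phase [t=134, t=207] → after → no.
teal_phase [t=56, t=132] → overlapped-by → counts.
Total: 1.

1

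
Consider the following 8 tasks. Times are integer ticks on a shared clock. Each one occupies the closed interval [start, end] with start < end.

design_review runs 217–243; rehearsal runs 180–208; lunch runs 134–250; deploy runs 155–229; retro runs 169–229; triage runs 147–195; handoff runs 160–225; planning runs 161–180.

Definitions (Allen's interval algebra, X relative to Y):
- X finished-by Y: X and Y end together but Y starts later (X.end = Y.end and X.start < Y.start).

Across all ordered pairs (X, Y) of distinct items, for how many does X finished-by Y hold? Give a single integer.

1

Checking all 56 ordered pairs for relation 'finished-by'; matching pairs in alphabetical order:
(deploy, retro): deploy finished-by retro ✓
Count: 1.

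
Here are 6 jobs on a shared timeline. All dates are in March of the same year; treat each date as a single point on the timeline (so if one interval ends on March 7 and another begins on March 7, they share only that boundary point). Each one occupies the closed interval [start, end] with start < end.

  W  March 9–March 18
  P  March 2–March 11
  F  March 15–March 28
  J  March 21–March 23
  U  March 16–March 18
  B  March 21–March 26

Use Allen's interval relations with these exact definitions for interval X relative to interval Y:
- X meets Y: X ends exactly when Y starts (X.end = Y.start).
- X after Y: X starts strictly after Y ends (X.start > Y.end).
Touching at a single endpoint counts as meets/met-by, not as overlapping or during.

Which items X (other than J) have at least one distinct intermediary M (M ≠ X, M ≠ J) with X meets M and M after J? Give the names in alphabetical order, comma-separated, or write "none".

none

Target J = [March 21, March 23].
Intermediaries M with M after J: none.
Union: none.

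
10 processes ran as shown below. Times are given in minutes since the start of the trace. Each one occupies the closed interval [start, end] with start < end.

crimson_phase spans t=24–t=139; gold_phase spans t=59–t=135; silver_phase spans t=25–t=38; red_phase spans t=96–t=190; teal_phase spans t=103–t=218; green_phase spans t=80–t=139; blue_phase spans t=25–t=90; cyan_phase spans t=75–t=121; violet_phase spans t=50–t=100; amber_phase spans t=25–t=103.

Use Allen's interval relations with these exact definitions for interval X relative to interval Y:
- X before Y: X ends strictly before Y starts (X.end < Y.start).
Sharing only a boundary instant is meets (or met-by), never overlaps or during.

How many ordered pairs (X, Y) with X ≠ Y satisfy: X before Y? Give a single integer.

Checking all 90 ordered pairs for relation 'before'; matching pairs in alphabetical order:
(blue_phase, red_phase): blue_phase before red_phase ✓
(blue_phase, teal_phase): blue_phase before teal_phase ✓
(silver_phase, cyan_phase): silver_phase before cyan_phase ✓
(silver_phase, gold_phase): silver_phase before gold_phase ✓
(silver_phase, green_phase): silver_phase before green_phase ✓
(silver_phase, red_phase): silver_phase before red_phase ✓
(silver_phase, teal_phase): silver_phase before teal_phase ✓
(silver_phase, violet_phase): silver_phase before violet_phase ✓
(violet_phase, teal_phase): violet_phase before teal_phase ✓
Count: 9.

9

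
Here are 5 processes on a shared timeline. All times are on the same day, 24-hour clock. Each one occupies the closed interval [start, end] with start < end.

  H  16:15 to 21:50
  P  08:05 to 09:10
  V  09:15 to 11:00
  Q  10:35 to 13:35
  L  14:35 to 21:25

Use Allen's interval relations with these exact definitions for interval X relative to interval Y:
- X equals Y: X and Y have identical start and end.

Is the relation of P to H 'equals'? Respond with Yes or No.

P = [08:05, 09:10], H = [16:15, 21:50].
Actual relation of P to H: before.
Asked whether 'equals' holds → No.

No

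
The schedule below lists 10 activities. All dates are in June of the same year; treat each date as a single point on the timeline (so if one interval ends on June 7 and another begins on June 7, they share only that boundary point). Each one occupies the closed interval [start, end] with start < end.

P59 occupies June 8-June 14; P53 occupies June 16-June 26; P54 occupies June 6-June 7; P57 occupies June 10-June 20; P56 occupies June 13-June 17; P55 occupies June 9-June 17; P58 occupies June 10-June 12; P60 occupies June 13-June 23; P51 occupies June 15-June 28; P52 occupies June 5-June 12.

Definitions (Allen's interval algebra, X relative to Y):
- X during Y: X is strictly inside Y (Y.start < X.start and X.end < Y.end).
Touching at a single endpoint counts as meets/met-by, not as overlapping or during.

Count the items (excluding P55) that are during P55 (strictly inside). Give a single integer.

Target P55 = [June 9, June 17].
P51 [June 15, June 28] → overlapped-by → no.
P52 [June 5, June 12] → overlaps → no.
P53 [June 16, June 26] → overlapped-by → no.
P54 [June 6, June 7] → before → no.
P56 [June 13, June 17] → finishes → no.
P57 [June 10, June 20] → overlapped-by → no.
P58 [June 10, June 12] → during → counts.
P59 [June 8, June 14] → overlaps → no.
P60 [June 13, June 23] → overlapped-by → no.
Total: 1.

1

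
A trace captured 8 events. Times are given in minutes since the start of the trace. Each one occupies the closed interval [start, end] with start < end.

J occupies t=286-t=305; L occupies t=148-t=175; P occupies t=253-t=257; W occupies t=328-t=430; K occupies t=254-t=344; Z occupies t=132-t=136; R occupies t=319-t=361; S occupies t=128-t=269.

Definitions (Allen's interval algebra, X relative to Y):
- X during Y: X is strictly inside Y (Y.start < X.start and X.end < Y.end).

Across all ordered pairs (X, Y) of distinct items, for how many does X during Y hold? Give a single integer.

Checking all 56 ordered pairs for relation 'during'; matching pairs in alphabetical order:
(J, K): J during K ✓
(L, S): L during S ✓
(P, S): P during S ✓
(Z, S): Z during S ✓
Count: 4.

4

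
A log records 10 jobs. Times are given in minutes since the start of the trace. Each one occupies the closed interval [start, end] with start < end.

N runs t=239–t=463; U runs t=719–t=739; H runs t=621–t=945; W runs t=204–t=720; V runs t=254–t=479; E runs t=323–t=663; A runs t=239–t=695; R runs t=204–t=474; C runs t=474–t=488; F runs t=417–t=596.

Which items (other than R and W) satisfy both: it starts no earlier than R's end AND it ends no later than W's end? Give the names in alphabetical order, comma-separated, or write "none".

Conditions: its start is no earlier than R's end (X.start >= t=474) AND its end is no later than W's end (X.end <= t=720).
A: start t=239 >= t=474? ✗; end t=695 <= t=720? ✓ → no.
C: start t=474 >= t=474? ✓; end t=488 <= t=720? ✓ → yes.
E: start t=323 >= t=474? ✗; end t=663 <= t=720? ✓ → no.
F: start t=417 >= t=474? ✗; end t=596 <= t=720? ✓ → no.
H: start t=621 >= t=474? ✓; end t=945 <= t=720? ✗ → no.
N: start t=239 >= t=474? ✗; end t=463 <= t=720? ✓ → no.
U: start t=719 >= t=474? ✓; end t=739 <= t=720? ✗ → no.
V: start t=254 >= t=474? ✗; end t=479 <= t=720? ✓ → no.
Result: C.

C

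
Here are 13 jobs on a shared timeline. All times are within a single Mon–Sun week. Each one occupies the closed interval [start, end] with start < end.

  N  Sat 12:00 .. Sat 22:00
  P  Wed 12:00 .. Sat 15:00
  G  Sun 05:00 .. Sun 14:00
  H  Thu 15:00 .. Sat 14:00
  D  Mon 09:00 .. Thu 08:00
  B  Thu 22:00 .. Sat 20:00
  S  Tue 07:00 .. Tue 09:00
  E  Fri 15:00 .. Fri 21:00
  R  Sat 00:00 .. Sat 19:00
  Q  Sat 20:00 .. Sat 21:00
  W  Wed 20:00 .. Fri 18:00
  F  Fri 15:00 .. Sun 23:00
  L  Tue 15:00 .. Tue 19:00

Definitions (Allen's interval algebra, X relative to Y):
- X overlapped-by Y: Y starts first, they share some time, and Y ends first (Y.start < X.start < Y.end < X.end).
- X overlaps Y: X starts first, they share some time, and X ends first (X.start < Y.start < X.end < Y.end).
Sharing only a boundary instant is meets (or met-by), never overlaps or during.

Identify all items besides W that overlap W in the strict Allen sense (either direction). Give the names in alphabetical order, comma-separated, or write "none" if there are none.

B, D, E, F, H

Target W = [Wed 20:00, Fri 18:00].
B [Thu 22:00, Sat 20:00] → overlapped-by → yes.
D [Mon 09:00, Thu 08:00] → overlaps → yes.
E [Fri 15:00, Fri 21:00] → overlapped-by → yes.
F [Fri 15:00, Sun 23:00] → overlapped-by → yes.
G [Sun 05:00, Sun 14:00] → after → no.
H [Thu 15:00, Sat 14:00] → overlapped-by → yes.
L [Tue 15:00, Tue 19:00] → before → no.
N [Sat 12:00, Sat 22:00] → after → no.
P [Wed 12:00, Sat 15:00] → contains → no.
Q [Sat 20:00, Sat 21:00] → after → no.
R [Sat 00:00, Sat 19:00] → after → no.
S [Tue 07:00, Tue 09:00] → before → no.
Result: B, D, E, F, H.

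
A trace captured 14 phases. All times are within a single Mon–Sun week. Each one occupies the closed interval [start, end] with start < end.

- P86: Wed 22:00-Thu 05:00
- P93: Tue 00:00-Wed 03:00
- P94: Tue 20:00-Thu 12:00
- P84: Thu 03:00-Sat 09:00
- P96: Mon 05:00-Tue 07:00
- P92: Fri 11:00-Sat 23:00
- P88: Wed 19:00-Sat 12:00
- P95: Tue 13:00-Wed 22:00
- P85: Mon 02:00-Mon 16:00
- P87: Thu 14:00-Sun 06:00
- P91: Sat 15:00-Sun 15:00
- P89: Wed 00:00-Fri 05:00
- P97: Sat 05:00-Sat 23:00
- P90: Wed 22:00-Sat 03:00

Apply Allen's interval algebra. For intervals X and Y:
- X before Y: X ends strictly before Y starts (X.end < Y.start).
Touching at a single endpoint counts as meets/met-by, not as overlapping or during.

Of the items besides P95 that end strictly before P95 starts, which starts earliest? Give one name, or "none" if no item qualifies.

P85

Target P95 = [Tue 13:00, Wed 22:00].
P84 [Thu 03:00, Sat 09:00] → after → excluded.
P85 [Mon 02:00, Mon 16:00] → before → candidate.
P86 [Wed 22:00, Thu 05:00] → met-by → excluded.
P87 [Thu 14:00, Sun 06:00] → after → excluded.
P88 [Wed 19:00, Sat 12:00] → overlapped-by → excluded.
P89 [Wed 00:00, Fri 05:00] → overlapped-by → excluded.
P90 [Wed 22:00, Sat 03:00] → met-by → excluded.
P91 [Sat 15:00, Sun 15:00] → after → excluded.
P92 [Fri 11:00, Sat 23:00] → after → excluded.
P93 [Tue 00:00, Wed 03:00] → overlaps → excluded.
P94 [Tue 20:00, Thu 12:00] → overlapped-by → excluded.
P96 [Mon 05:00, Tue 07:00] → before → candidate.
P97 [Sat 05:00, Sat 23:00] → after → excluded.
Among candidates, earliest start is Mon 02:00 → P85.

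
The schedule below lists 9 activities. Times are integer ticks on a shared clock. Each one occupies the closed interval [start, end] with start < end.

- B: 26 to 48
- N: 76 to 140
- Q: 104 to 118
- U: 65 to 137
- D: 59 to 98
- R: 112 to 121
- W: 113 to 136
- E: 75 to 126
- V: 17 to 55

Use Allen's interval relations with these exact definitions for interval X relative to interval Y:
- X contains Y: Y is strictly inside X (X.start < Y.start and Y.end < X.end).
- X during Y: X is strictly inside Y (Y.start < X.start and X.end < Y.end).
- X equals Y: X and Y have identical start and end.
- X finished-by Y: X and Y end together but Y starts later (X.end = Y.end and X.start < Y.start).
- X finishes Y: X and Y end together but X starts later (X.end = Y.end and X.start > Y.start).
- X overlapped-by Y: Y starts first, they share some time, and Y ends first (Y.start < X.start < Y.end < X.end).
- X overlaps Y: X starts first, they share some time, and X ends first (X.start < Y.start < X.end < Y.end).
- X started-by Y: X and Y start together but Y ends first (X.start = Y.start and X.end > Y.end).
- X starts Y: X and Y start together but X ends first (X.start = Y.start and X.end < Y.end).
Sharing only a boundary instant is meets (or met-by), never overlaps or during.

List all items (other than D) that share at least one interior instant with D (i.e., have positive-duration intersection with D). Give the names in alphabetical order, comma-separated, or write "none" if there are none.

Target D = [59, 98].
B [26, 48] → before → no.
E [75, 126] → overlapped-by → yes.
N [76, 140] → overlapped-by → yes.
Q [104, 118] → after → no.
R [112, 121] → after → no.
U [65, 137] → overlapped-by → yes.
V [17, 55] → before → no.
W [113, 136] → after → no.
Result: E, N, U.

E, N, U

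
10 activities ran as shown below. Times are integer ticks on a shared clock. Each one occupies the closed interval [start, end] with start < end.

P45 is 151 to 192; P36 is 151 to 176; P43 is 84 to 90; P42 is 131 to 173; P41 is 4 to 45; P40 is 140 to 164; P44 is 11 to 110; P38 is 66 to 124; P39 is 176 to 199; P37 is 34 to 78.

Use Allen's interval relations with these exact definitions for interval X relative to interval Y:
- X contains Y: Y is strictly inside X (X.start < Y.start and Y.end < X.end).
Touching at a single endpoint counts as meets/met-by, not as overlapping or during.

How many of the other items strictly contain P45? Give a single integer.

0

Target P45 = [151, 192].
P36 [151, 176] → starts → no.
P37 [34, 78] → before → no.
P38 [66, 124] → before → no.
P39 [176, 199] → overlapped-by → no.
P40 [140, 164] → overlaps → no.
P41 [4, 45] → before → no.
P42 [131, 173] → overlaps → no.
P43 [84, 90] → before → no.
P44 [11, 110] → before → no.
Total: 0.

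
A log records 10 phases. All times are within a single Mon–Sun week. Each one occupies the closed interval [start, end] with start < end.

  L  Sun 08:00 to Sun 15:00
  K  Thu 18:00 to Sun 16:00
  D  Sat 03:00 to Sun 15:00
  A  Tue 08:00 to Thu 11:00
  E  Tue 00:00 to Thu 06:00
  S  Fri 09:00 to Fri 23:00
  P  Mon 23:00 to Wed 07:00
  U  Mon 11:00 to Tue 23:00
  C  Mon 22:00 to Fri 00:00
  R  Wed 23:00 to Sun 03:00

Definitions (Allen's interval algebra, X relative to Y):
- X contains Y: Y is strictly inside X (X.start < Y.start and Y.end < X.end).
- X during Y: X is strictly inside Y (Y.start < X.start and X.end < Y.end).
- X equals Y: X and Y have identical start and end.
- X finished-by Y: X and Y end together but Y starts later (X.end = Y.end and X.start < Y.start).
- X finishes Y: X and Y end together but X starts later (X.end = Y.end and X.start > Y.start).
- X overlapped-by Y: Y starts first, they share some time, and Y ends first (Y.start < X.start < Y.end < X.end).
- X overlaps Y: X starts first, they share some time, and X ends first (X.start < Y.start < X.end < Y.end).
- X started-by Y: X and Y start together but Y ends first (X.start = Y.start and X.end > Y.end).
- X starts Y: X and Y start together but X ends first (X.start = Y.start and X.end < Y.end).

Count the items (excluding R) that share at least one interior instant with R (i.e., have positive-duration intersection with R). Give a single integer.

Target R = [Wed 23:00, Sun 03:00].
A [Tue 08:00, Thu 11:00] → overlaps → counts.
C [Mon 22:00, Fri 00:00] → overlaps → counts.
D [Sat 03:00, Sun 15:00] → overlapped-by → counts.
E [Tue 00:00, Thu 06:00] → overlaps → counts.
K [Thu 18:00, Sun 16:00] → overlapped-by → counts.
L [Sun 08:00, Sun 15:00] → after → no.
P [Mon 23:00, Wed 07:00] → before → no.
S [Fri 09:00, Fri 23:00] → during → counts.
U [Mon 11:00, Tue 23:00] → before → no.
Total: 6.

6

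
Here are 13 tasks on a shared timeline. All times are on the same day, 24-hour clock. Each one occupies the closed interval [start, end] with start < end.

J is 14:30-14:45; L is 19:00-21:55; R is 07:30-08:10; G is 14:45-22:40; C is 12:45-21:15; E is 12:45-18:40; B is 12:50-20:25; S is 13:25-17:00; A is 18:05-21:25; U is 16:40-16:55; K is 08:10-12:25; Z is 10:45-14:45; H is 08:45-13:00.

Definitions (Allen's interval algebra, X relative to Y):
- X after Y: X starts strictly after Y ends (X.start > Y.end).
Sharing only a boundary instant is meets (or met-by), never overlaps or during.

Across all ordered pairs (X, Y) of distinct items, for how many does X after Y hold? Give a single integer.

Checking all 156 ordered pairs for relation 'after'; matching pairs in alphabetical order:
(A, H): A after H ✓
(A, J): A after J ✓
(A, K): A after K ✓
(A, R): A after R ✓
(A, S): A after S ✓
(A, U): A after U ✓
(A, Z): A after Z ✓
(B, K): B after K ✓
(B, R): B after R ✓
(C, K): C after K ✓
(C, R): C after R ✓
(E, K): E after K ✓
(E, R): E after R ✓
(G, H): G after H ✓
(G, K): G after K ✓
(G, R): G after R ✓
(H, R): H after R ✓
(J, H): J after H ✓
(J, K): J after K ✓
(J, R): J after R ✓
(L, E): L after E ✓
(L, H): L after H ✓
(L, J): L after J ✓
(L, K): L after K ✓
... plus 13 further pairs not listed.
Count: 37.

37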